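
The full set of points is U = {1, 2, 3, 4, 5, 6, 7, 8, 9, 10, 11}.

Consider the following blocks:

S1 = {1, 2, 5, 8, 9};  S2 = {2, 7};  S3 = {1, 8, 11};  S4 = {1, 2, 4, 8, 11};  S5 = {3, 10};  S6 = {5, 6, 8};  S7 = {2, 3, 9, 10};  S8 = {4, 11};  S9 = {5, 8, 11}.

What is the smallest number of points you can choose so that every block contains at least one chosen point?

Take H = {3, 5, 7, 11}. Each listed block contains at least one of these, so H is a hitting set of size 4.
The blocks S2, S5, S6, S8 are pairwise disjoint, so any hitting set needs a separate point for each — at least 4. Hence 4 is optimal.

4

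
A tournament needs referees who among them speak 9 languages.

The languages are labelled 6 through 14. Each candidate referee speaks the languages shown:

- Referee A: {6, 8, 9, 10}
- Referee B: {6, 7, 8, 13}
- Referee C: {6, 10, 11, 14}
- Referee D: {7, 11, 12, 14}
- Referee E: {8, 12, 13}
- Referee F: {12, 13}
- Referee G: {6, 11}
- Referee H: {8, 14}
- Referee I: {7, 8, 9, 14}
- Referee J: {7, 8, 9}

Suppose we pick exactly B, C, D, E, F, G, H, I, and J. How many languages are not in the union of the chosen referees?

0

Union of B, C, D, E, F, G, H, I, J = {6, 7, 8, 9, 10, 11, 12, 13, 14} — that's every language, so 0 are uncovered.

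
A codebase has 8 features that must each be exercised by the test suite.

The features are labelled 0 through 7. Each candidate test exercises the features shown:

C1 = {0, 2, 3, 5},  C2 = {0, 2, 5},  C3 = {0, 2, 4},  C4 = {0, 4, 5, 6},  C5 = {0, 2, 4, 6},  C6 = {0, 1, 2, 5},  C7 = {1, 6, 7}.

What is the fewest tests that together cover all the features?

C1 and C4 and C7 together: C1 ∪ C4 ∪ C7 = {0, 1, 2, 3, 4, 5, 6, 7} — every feature is covered.
Only C1 contains 3, so C1 is forced; the remaining 4 features need at least 2 more tests (each remaining test adds at most 3) — so at least 3 tests are needed, and 3 is optimal.

3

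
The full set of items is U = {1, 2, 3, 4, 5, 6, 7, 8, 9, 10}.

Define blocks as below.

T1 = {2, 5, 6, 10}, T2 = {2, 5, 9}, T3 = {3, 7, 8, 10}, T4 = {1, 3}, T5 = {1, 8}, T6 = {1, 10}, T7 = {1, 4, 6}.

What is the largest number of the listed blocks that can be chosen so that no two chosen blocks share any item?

T2, T3, T7 are pairwise disjoint (T2={2,5,9}; T3={3,7,8,10}; T7={1,4,6}).
Every remaining block overlaps one of these, and no 4 of the listed blocks are pairwise disjoint, so 3 is the maximum.

3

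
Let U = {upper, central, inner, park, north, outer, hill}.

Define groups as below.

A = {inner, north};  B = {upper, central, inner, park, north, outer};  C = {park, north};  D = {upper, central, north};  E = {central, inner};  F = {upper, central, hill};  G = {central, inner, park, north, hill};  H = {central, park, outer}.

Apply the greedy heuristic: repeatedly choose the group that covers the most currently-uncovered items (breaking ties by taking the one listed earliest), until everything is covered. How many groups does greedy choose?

2

Greedy: pick B (covers 6 new) → pick F (covers 1 new). Total picks: 2.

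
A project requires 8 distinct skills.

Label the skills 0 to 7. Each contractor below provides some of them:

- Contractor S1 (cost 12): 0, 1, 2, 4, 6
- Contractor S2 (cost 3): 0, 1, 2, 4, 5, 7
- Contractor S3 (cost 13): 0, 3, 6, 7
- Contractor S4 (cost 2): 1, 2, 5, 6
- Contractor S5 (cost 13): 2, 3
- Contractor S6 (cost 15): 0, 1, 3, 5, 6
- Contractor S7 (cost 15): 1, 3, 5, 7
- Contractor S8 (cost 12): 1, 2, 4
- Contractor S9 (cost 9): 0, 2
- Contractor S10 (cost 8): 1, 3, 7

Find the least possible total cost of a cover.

S2, S4, S10 together cover every skill (S2 ∪ S4 ∪ S10 = {0, 1, 2, 3, 4, 5, 6, 7}); total cost 3 + 2 + 8 = 13.
No covering selection has total cost below 13.

13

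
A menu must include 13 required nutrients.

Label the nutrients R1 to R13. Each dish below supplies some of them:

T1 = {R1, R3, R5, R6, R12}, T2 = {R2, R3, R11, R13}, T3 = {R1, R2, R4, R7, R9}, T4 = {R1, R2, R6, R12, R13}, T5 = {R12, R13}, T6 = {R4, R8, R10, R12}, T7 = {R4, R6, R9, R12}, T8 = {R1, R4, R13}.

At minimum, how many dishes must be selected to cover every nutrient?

T1 and T2 and T3 and T6 together: T1 ∪ T2 ∪ T3 ∪ T6 = {R1, R2, R3, R4, R5, R6, R7, R8, R9, R10, R11, R12, R13} — every nutrient is covered.
Only T6 contains R8, so T6 is forced; the remaining 9 nutrients need at least 3 more dishes (each remaining dish adds at most 4) — so at least 4 dishes are needed, and 4 is optimal.

4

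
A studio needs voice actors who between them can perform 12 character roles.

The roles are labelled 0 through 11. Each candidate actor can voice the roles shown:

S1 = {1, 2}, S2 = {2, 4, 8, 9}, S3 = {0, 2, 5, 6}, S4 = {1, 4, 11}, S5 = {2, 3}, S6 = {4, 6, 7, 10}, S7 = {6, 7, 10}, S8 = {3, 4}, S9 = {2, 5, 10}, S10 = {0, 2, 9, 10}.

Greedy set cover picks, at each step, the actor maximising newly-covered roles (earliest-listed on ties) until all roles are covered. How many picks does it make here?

5

Greedy: pick S2 (covers 4 new) → pick S3 (covers 3 new) → pick S4 (covers 2 new) → pick S6 (covers 2 new) → pick S5 (covers 1 new). Total picks: 5.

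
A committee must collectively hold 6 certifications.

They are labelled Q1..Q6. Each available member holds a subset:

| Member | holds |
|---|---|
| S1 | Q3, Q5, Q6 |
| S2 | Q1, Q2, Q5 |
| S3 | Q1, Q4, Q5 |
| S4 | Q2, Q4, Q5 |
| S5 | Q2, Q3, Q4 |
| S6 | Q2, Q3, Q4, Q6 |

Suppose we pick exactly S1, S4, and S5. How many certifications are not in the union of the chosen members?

Union of S1, S4, S5 = {Q2, Q3, Q4, Q5, Q6}.
Not covered: Q1 — 1 certification.

1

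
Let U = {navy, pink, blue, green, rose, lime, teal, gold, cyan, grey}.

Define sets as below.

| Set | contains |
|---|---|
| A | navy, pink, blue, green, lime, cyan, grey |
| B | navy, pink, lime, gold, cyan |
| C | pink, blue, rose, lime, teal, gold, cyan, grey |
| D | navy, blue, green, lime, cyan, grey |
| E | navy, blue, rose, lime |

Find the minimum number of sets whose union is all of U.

Take {A, C}. Their union is {navy, pink, blue, green, rose, lime, teal, gold, cyan, grey}, which is all 10 items.
No single set has all 10 items (the largest, C, has 8), so 2 is optimal.

2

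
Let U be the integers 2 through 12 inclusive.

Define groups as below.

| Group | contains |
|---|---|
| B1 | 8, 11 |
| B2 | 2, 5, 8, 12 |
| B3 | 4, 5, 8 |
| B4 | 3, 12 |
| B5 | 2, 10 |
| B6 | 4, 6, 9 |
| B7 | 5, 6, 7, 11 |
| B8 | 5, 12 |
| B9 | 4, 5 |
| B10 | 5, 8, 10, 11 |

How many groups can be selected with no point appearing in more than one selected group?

4

B1, B4, B5, B6 are pairwise disjoint (B1={8,11}; B4={3,12}; B5={2,10}; B6={4,6,9}).
Every remaining group overlaps one of these, and no 5 of the listed groups are pairwise disjoint, so 4 is the maximum.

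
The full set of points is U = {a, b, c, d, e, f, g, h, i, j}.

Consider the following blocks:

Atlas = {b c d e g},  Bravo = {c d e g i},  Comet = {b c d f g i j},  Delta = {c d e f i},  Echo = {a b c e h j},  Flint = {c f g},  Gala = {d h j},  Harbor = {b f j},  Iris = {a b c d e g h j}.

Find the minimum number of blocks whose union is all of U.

Comet and Echo together: Comet ∪ Echo = {a, b, c, d, e, f, g, h, i, j} — every point is covered.
No single block has all 10 points (the largest, Iris, has 8), so 2 is optimal.

2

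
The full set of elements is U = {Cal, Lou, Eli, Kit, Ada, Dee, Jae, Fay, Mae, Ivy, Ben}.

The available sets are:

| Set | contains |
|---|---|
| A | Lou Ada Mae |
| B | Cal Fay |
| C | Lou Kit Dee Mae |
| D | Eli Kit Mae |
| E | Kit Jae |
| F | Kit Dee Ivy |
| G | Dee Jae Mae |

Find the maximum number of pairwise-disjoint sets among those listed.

A, B, E are pairwise disjoint (A={Lou,Ada,Mae}; B={Cal,Fay}; E={Kit,Jae}).
Every remaining set overlaps one of these, and no 4 of the listed sets are pairwise disjoint, so 3 is the maximum.

3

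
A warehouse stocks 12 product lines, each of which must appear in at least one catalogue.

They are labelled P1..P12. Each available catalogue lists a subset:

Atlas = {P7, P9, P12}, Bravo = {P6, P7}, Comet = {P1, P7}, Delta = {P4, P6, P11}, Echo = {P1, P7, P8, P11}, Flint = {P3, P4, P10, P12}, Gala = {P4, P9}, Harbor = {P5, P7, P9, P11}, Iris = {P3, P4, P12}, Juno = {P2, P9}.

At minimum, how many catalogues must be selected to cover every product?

5

Take {Bravo, Echo, Flint, Harbor, Juno}. Their union is {P1, P2, P3, P4, P5, P6, P7, P8, P9, P10, P11, P12}, which is all 12 products.
No 4 of the 10 catalogues cover everything (all 210 combinations miss at least one product), so 5 is optimal.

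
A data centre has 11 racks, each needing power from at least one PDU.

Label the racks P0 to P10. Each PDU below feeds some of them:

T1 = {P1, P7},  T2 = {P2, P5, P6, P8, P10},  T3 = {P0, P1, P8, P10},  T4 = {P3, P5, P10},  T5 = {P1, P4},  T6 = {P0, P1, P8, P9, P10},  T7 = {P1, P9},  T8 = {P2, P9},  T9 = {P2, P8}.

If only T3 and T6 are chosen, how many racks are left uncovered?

Union of T3, T6 = {P0, P1, P8, P9, P10}.
Not covered: P2, P3, P4, P5, P6, P7 — 6 racks.

6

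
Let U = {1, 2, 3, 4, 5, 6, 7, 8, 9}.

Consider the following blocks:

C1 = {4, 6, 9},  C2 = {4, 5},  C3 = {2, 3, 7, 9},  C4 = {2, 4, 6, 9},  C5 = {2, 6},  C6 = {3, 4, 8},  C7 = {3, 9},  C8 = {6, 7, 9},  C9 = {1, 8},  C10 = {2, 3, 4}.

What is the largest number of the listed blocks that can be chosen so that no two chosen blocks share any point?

C2, C5, C7, C9 are pairwise disjoint (C2={4,5}; C5={2,6}; C7={3,9}; C9={1,8}).
Every remaining block overlaps one of these, and no 5 of the listed blocks are pairwise disjoint, so 4 is the maximum.

4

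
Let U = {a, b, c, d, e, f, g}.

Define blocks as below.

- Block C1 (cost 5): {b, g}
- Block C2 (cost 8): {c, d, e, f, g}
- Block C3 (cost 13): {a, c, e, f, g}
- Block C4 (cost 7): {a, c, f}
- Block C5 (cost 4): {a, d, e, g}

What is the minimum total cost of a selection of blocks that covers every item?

16

C1, C4, C5 together cover every item (C1 ∪ C4 ∪ C5 = {a, b, c, d, e, f, g}); total cost 5 + 7 + 4 = 16.
No covering selection has total cost below 16.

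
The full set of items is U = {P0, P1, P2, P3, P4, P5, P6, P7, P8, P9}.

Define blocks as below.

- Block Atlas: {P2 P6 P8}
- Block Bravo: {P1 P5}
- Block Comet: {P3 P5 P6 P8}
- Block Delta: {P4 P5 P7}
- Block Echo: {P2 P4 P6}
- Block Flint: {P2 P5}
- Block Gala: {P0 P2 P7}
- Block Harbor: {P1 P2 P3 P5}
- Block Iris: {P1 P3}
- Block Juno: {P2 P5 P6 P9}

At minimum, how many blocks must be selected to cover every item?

Take {Bravo, Comet, Delta, Gala, Juno}. Their union is {P0, P1, P2, P3, P4, P5, P6, P7, P8, P9}, which is all 10 items.
No 4 of the 10 blocks cover everything (all 210 combinations miss at least one item), so 5 is optimal.

5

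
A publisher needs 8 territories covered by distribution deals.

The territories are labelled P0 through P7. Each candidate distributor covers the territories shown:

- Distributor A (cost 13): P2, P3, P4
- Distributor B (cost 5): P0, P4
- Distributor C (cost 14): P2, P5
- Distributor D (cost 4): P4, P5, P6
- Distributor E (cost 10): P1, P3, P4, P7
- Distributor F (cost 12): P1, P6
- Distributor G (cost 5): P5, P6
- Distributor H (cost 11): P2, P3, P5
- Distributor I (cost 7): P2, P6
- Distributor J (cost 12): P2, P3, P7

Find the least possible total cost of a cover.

B, D, E, I together cover every territory (B ∪ D ∪ E ∪ I = {P0, P1, P2, P3, P4, P5, P6, P7}); total cost 5 + 4 + 10 + 7 = 26.
No covering selection has total cost below 26.

26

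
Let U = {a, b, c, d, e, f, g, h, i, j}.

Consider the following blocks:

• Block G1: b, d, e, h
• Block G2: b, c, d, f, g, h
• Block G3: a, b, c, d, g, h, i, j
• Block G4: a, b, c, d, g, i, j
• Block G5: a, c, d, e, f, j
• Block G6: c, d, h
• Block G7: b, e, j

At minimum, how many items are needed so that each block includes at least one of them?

Take T = {d, e}. Each listed block contains at least one of these, so T is a hitting set of size 2.
The blocks G6, G7 are pairwise disjoint, so any hitting set needs a separate item for each — at least 2. Hence 2 is optimal.

2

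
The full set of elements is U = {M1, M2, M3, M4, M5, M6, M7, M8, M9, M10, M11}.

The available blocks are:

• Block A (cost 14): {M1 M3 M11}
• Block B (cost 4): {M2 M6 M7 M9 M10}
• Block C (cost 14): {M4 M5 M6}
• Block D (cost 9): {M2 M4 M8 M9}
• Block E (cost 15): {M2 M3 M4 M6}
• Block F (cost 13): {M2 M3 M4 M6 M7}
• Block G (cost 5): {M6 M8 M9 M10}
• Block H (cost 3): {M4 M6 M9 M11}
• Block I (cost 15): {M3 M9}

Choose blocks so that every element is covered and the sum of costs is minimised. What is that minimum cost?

37

A, B, C, G together cover every element (A ∪ B ∪ C ∪ G = {M1, M2, M3, M4, M5, M6, M7, M8, M9, M10, M11}); total cost 14 + 4 + 14 + 5 = 37.
The greedy pick H, B, G, A, C costs 40; no covering selection beats 37.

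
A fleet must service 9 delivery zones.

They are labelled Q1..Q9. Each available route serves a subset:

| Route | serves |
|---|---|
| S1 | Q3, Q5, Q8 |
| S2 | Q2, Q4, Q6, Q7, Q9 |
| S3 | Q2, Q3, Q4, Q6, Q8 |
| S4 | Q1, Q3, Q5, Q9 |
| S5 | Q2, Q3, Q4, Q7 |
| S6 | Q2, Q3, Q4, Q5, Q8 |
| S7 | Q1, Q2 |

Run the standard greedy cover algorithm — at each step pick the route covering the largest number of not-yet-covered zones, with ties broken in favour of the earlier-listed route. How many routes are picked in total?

3

Greedy: pick S2 (covers 5 new) → pick S1 (covers 3 new) → pick S4 (covers 1 new). Total picks: 3.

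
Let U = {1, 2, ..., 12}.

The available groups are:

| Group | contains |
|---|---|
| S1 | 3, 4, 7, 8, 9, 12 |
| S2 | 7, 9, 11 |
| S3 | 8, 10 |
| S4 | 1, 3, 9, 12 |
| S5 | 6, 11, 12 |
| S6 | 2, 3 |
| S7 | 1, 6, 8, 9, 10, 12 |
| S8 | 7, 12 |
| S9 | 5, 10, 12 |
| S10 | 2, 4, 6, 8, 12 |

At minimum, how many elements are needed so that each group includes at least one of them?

4

The 4 elements {3, 8, 9, 12} hit every group.
No choice of 3 elements meets every group, so 4 is the minimum.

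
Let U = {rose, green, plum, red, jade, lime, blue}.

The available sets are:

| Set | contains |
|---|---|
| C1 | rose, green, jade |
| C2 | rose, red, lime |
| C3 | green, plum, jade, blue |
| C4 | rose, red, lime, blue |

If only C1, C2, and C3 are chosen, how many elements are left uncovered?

Union of C1, C2, C3 = {rose, green, plum, red, jade, lime, blue} — that's every element, so 0 are uncovered.

0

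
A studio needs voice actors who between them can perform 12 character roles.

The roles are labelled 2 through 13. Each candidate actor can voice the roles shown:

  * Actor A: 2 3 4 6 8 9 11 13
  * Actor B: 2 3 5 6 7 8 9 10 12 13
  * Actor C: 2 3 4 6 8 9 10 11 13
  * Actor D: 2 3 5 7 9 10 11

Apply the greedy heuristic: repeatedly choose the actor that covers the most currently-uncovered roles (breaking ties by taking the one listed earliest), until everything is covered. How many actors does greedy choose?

2

Greedy: pick B (covers 10 new) → pick A (covers 2 new). Total picks: 2.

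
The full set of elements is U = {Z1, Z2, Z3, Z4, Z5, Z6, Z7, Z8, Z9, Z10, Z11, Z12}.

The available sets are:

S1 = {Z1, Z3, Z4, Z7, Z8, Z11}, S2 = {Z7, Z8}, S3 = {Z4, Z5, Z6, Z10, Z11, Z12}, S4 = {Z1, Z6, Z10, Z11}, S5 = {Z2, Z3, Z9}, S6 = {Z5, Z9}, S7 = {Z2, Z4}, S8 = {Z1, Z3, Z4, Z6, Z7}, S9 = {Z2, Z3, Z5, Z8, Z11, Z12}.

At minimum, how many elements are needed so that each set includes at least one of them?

4

Take H = {Z1, Z4, Z8, Z9}. Each listed set contains at least one of these, so H is a hitting set of size 4.
The sets S2, S4, S6, S7 are pairwise disjoint, so any hitting set needs a separate element for each — at least 4. Hence 4 is optimal.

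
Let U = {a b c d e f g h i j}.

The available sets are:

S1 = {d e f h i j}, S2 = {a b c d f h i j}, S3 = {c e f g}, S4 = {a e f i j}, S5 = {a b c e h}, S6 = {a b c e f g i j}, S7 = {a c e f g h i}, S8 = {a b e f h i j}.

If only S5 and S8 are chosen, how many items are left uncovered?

2

Union of S5, S8 = {a, b, c, e, f, h, i, j}.
Not covered: d, g — 2 items.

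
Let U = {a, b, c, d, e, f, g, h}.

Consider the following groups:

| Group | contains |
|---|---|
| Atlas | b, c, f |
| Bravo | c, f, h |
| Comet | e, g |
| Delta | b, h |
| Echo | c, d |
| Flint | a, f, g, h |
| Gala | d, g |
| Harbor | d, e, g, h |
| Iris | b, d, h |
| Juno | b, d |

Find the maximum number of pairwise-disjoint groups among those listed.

3

Comet, Delta, Echo are pairwise disjoint (Comet={e,g}; Delta={b,h}; Echo={c,d}).
Every remaining group overlaps one of these, and no 4 of the listed groups are pairwise disjoint, so 3 is the maximum.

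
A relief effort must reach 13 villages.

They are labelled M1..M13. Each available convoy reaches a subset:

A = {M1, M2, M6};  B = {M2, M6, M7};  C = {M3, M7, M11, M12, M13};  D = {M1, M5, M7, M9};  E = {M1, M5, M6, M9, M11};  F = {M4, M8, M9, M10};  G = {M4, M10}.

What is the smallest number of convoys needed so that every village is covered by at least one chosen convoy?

Take {B, C, E, F}. Their union is {M1, M2, M3, M4, M5, M6, M7, M8, M9, M10, M11, M12, M13}, which is all 13 villages.
No 3 of the 7 convoys cover everything (all 35 combinations miss at least one village), so 4 is optimal.

4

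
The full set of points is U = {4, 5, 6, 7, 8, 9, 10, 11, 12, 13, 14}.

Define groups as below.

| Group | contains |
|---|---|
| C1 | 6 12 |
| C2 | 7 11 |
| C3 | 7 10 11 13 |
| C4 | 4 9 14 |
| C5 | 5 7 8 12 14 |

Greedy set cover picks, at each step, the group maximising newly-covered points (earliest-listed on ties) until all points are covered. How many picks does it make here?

Greedy: pick C5 (covers 5 new) → pick C3 (covers 3 new) → pick C4 (covers 2 new) → pick C1 (covers 1 new). Total picks: 4.

4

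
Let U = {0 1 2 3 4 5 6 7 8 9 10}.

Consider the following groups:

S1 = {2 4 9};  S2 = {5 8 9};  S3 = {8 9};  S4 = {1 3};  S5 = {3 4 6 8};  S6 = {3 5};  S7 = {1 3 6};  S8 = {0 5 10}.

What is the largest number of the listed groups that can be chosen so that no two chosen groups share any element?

S3, S4, S8 are pairwise disjoint (S3={8,9}; S4={1,3}; S8={0,5,10}).
Every remaining group overlaps one of these, and no 4 of the listed groups are pairwise disjoint, so 3 is the maximum.

3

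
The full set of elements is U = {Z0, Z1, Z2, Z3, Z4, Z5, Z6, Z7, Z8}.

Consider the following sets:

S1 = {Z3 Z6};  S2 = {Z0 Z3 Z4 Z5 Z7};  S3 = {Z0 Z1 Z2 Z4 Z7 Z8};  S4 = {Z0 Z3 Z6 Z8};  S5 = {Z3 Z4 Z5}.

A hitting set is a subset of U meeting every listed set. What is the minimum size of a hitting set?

H = {Z3, Z7} meets every set (each contains at least one member of H), and |H| = 2.
The sets S1, S3 are pairwise disjoint, so any hitting set needs a separate element for each — at least 2. Hence 2 is optimal.

2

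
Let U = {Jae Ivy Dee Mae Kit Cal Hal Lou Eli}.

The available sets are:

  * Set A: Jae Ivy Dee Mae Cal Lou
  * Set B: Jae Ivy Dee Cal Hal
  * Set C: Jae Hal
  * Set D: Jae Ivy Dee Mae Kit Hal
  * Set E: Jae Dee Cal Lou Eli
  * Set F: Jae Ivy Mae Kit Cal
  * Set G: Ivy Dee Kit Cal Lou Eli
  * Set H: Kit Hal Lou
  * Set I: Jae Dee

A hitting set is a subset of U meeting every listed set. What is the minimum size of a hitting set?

Take T = {Jae, Lou}. Each listed set contains at least one of these, so T is a hitting set of size 2.
The sets C, G are pairwise disjoint, so any hitting set needs a separate item for each — at least 2. Hence 2 is optimal.

2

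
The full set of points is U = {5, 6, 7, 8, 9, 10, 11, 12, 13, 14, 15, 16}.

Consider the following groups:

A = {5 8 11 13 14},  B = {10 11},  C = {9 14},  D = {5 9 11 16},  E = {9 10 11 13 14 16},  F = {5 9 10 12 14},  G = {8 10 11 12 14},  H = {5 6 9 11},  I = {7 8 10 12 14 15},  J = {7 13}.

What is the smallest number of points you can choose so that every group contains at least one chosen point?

Take T = {7, 9, 11}. Each listed group contains at least one of these, so T is a hitting set of size 3.
The groups B, C, J are pairwise disjoint, so any hitting set needs a separate point for each — at least 3. Hence 3 is optimal.

3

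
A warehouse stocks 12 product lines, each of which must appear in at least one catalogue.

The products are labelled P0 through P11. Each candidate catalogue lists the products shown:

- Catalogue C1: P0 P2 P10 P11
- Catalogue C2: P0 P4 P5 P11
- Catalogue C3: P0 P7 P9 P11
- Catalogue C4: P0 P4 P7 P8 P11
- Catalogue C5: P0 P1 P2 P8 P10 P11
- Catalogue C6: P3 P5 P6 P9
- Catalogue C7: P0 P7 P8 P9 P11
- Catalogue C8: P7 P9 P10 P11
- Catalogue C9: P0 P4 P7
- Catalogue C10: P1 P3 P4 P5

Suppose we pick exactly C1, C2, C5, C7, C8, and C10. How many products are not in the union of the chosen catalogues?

1

Union of C1, C2, C5, C7, C8, C10 = {P0, P1, P2, P3, P4, P5, P7, P8, P9, P10, P11}.
Not covered: P6 — 1 product.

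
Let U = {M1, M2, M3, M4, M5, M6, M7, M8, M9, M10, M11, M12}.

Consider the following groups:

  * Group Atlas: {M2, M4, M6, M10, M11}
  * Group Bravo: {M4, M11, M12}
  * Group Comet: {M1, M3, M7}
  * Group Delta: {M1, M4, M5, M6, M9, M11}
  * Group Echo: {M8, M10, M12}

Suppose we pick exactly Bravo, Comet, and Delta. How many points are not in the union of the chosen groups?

Union of Bravo, Comet, Delta = {M1, M3, M4, M5, M6, M7, M9, M11, M12}.
Not covered: M2, M8, M10 — 3 points.

3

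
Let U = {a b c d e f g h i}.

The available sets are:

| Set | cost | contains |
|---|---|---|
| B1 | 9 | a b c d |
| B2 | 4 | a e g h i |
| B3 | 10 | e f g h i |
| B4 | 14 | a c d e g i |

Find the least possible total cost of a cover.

B1, B3 together cover every element (B1 ∪ B3 = {a, b, c, d, e, f, g, h, i}); total cost 9 + 10 = 19.
The greedy pick B2, B1, B3 costs 23; no covering selection beats 19.

19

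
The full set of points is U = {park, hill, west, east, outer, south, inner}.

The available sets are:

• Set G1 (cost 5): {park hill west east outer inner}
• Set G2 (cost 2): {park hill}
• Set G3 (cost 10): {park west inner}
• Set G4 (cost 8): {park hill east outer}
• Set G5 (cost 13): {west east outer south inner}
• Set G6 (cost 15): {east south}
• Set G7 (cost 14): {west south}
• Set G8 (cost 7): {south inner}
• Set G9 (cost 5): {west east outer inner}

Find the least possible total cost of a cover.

G1, G8 together cover every point (G1 ∪ G8 = {park, hill, west, east, outer, south, inner}); total cost 5 + 7 = 12.
No covering selection has total cost below 12.

12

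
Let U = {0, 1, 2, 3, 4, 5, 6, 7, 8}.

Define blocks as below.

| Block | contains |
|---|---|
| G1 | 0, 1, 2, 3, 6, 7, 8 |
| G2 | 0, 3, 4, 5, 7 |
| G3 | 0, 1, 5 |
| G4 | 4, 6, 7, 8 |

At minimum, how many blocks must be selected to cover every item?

G1 and G2 together: G1 ∪ G2 = {0, 1, 2, 3, 4, 5, 6, 7, 8} — every item is covered.
No single block has all 9 items (the largest, G1, has 7), so 2 is optimal.

2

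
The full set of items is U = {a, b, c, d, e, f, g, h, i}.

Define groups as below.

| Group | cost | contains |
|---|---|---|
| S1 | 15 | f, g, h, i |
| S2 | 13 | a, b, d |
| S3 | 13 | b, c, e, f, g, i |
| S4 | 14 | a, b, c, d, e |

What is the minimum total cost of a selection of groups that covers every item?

S1, S4 together cover every item (S1 ∪ S4 = {a, b, c, d, e, f, g, h, i}); total cost 15 + 14 = 29.
The greedy pick S3, S2, S1 costs 41; no covering selection beats 29.

29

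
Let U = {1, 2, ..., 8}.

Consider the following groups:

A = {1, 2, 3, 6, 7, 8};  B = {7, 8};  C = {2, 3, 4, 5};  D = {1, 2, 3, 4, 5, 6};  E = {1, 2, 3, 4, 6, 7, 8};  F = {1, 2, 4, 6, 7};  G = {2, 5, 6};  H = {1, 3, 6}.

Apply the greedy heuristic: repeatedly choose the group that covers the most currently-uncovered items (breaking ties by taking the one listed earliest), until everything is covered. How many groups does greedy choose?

Greedy: pick E (covers 7 new) → pick C (covers 1 new). Total picks: 2.

2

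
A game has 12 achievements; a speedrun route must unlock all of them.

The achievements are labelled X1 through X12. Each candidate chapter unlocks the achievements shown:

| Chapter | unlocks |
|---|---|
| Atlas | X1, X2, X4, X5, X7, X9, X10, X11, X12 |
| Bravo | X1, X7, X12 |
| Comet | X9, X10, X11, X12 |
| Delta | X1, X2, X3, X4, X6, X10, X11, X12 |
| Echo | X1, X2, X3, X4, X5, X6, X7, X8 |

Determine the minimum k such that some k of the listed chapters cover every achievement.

Take {Atlas, Echo}. Their union is {X1, X2, X3, X4, X5, X6, X7, X8, X9, X10, X11, X12}, which is all 12 achievements.
No single chapter has all 12 achievements (the largest, Atlas, has 9), so 2 is optimal.

2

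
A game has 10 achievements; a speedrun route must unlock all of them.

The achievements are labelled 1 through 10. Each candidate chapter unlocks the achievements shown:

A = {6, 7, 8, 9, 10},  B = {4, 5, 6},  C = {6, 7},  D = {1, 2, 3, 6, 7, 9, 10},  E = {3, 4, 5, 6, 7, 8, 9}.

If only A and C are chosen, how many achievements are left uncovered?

5

Union of A, C = {6, 7, 8, 9, 10}.
Not covered: 1, 2, 3, 4, 5 — 5 achievements.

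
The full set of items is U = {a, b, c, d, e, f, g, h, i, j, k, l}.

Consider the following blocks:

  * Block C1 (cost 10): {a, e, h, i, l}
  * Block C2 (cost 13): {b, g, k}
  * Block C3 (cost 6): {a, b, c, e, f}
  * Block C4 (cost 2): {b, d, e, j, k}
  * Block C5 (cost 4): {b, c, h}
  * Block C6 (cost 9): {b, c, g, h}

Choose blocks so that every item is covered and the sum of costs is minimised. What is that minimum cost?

C1, C3, C4, C6 together cover every item (C1 ∪ C3 ∪ C4 ∪ C6 = {a, b, c, d, e, f, g, h, i, j, k, l}); total cost 10 + 6 + 2 + 9 = 27.
No covering selection has total cost below 27.

27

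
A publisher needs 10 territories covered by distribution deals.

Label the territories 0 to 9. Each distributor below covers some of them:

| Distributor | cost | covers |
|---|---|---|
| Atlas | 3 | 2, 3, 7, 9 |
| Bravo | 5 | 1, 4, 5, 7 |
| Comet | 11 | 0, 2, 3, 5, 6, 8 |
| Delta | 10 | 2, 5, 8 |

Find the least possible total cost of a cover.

Atlas, Bravo, Comet together cover every territory (Atlas ∪ Bravo ∪ Comet = {0, 1, 2, 3, 4, 5, 6, 7, 8, 9}); total cost 3 + 5 + 11 = 19.
No covering selection has total cost below 19.

19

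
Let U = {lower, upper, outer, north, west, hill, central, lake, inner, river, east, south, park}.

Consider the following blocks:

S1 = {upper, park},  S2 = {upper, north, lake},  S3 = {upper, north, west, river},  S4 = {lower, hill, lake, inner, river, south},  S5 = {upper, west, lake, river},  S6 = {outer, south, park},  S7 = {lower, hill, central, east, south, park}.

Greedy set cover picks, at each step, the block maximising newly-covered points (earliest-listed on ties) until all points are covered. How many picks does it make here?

Greedy: pick S4 (covers 6 new) → pick S3 (covers 3 new) → pick S7 (covers 3 new) → pick S6 (covers 1 new). Total picks: 4.

4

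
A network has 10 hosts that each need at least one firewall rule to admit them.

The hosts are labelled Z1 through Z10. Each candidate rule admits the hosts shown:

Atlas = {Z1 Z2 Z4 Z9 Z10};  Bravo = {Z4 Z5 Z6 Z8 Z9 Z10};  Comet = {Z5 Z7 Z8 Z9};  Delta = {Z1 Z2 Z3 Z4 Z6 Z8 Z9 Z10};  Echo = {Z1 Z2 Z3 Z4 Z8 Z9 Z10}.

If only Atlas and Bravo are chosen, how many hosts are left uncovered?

Union of Atlas, Bravo = {Z1, Z2, Z4, Z5, Z6, Z8, Z9, Z10}.
Not covered: Z3, Z7 — 2 hosts.

2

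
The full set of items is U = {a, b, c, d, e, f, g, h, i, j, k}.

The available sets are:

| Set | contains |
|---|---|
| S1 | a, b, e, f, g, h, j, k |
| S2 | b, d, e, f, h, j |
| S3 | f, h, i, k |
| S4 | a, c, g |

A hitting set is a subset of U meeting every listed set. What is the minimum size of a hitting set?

T = {c, h} meets every set (each contains at least one member of T), and |T| = 2.
The sets S2, S4 are pairwise disjoint, so any hitting set needs a separate item for each — at least 2. Hence 2 is optimal.

2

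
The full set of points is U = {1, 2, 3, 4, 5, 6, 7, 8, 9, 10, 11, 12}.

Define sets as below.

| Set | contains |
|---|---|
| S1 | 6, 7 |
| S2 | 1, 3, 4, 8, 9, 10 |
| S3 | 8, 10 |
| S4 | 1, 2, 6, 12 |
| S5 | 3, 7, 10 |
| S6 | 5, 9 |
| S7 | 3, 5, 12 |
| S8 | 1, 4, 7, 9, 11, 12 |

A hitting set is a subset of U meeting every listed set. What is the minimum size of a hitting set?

Take H = {1, 5, 6, 10}. Each listed set contains at least one of these, so H is a hitting set of size 4.
No choice of 3 points meets every set, so 4 is the minimum.

4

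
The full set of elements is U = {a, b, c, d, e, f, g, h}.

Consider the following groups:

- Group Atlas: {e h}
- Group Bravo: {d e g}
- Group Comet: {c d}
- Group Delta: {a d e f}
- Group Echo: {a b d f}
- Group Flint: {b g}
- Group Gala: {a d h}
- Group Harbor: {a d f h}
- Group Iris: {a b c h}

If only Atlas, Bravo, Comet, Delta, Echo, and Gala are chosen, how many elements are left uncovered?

Union of Atlas, Bravo, Comet, Delta, Echo, Gala = {a, b, c, d, e, f, g, h} — that's every element, so 0 are uncovered.

0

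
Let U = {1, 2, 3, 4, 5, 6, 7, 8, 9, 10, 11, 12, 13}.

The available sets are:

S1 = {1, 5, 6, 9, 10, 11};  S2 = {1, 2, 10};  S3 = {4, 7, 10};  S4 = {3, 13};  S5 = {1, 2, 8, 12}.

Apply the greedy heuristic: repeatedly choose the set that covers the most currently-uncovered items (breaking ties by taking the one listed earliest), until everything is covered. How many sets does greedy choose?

4

Greedy: pick S1 (covers 6 new) → pick S5 (covers 3 new) → pick S3 (covers 2 new) → pick S4 (covers 2 new). Total picks: 4.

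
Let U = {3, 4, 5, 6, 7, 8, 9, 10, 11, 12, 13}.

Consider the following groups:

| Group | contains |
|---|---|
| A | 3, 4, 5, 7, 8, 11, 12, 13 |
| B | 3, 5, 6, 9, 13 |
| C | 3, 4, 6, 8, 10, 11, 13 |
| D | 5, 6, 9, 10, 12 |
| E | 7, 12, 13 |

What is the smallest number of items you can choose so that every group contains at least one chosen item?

2

The 2 items {10, 13} hit every group.
No single item lies in every group, so at least 2 are needed and 2 is optimal.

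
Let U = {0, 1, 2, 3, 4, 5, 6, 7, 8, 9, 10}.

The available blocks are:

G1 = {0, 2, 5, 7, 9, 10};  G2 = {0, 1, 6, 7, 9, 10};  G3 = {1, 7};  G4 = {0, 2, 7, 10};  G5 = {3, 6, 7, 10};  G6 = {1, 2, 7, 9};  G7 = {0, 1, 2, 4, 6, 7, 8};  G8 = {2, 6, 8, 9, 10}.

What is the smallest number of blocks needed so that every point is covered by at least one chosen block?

Take {G1, G5, G7}. Their union is {0, 1, 2, 3, 4, 5, 6, 7, 8, 9, 10}, which is all 11 points.
Only G5 contains 3, so G5 is forced; the remaining 7 points need at least 2 more blocks (each remaining block adds at most 5) — so at least 3 blocks are needed, and 3 is optimal.

3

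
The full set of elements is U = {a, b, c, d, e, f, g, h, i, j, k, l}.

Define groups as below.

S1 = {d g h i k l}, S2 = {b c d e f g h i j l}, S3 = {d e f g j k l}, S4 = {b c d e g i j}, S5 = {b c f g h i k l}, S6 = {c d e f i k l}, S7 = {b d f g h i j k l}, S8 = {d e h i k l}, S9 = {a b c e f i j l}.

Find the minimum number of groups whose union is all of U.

S1 and S9 together: S1 ∪ S9 = {a, b, c, d, e, f, g, h, i, j, k, l} — every element is covered.
No single group has all 12 elements (the largest, S2, has 10), so 2 is optimal.

2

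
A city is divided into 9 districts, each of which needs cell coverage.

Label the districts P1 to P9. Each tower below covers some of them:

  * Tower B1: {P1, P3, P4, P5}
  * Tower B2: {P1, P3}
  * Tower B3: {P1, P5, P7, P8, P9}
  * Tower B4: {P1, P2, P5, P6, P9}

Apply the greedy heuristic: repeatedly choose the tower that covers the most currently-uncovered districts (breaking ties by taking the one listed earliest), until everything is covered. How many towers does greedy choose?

Greedy: pick B3 (covers 5 new) → pick B1 (covers 2 new) → pick B4 (covers 2 new). Total picks: 3.

3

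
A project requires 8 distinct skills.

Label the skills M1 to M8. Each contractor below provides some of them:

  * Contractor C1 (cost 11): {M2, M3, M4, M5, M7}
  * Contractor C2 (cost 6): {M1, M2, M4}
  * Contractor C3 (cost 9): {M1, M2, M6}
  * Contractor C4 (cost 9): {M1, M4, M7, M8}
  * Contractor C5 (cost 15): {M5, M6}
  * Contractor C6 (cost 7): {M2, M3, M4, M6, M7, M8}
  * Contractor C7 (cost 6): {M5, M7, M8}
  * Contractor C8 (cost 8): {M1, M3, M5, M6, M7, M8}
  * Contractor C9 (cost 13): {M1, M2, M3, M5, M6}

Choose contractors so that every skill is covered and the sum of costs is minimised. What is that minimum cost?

14

C2, C8 together cover every skill (C2 ∪ C8 = {M1, M2, M3, M4, M5, M6, M7, M8}); total cost 6 + 8 = 14.
The greedy pick C6, C8 costs 15; no covering selection beats 14.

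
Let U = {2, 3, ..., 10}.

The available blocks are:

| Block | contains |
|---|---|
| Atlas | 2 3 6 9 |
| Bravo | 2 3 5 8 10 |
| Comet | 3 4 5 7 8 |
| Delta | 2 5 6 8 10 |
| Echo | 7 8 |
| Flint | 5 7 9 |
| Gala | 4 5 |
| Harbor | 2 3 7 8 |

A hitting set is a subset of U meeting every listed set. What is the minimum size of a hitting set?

Take H = {3, 5, 8}. Each listed block contains at least one of these, so H is a hitting set of size 3.
The blocks Atlas, Echo, Gala are pairwise disjoint, so any hitting set needs a separate point for each — at least 3. Hence 3 is optimal.

3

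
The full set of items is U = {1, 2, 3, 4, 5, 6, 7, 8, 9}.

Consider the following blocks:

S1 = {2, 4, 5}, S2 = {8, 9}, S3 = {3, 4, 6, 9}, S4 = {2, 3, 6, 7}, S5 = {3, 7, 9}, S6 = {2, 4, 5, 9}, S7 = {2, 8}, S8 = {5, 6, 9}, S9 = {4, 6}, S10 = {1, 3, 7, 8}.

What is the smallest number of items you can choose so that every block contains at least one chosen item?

Take H = {2, 3, 6, 9}. Each listed block contains at least one of these, so H is a hitting set of size 4.
No choice of 3 items meets every block, so 4 is the minimum.

4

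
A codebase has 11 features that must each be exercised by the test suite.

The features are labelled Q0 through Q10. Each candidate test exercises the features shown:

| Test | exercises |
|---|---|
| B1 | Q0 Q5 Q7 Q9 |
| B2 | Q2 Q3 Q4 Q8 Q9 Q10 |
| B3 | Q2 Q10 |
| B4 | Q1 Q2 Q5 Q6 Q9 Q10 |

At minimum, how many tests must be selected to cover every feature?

B1 and B2 and B4 together: B1 ∪ B2 ∪ B4 = {Q0, Q1, Q2, Q3, Q4, Q5, Q6, Q7, Q8, Q9, Q10} — every feature is covered.
Only B1 contains Q0, so B1 is forced; the remaining 7 features need at least 2 more tests (each remaining test adds at most 5) — so at least 3 tests are needed, and 3 is optimal.

3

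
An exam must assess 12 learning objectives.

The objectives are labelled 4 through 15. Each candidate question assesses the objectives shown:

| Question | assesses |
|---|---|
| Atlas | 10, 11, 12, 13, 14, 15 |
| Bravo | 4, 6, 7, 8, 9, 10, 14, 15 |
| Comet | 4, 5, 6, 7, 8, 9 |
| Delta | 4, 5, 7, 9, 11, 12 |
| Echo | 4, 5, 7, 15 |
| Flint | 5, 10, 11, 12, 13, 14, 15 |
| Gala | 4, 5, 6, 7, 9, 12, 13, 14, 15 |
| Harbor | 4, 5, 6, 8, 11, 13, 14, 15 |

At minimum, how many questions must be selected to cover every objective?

2

Comet and Flint together: Comet ∪ Flint = {4, 5, 6, 7, 8, 9, 10, 11, 12, 13, 14, 15} — every objective is covered.
No single question has all 12 objectives (the largest, Gala, has 9), so 2 is optimal.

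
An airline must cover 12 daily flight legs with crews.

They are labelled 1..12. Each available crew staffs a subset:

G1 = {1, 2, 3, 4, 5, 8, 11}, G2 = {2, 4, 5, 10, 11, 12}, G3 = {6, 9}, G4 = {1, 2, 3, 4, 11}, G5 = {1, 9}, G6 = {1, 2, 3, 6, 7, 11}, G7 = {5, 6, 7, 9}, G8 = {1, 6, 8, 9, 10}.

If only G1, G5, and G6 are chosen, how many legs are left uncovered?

2

Union of G1, G5, G6 = {1, 2, 3, 4, 5, 6, 7, 8, 9, 11}.
Not covered: 10, 12 — 2 legs.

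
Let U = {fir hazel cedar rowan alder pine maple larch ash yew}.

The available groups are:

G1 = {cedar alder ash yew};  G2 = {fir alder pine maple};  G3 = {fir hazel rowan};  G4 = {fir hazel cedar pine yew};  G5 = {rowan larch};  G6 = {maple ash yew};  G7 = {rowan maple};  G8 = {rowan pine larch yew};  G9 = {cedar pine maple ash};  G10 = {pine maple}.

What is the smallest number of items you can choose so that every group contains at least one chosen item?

The 3 items {rowan, pine, yew} hit every group.
The groups G1, G3, G10 are pairwise disjoint, so any hitting set needs a separate item for each — at least 3. Hence 3 is optimal.

3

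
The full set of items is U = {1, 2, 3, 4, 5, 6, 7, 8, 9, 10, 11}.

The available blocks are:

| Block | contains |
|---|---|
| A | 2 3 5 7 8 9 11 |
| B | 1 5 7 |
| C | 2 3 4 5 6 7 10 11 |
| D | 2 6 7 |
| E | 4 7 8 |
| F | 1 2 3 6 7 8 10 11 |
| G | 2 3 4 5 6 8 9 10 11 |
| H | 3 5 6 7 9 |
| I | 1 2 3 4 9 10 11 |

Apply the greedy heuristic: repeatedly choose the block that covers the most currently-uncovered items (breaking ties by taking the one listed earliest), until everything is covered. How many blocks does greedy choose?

2

Greedy: pick G (covers 9 new) → pick B (covers 2 new). Total picks: 2.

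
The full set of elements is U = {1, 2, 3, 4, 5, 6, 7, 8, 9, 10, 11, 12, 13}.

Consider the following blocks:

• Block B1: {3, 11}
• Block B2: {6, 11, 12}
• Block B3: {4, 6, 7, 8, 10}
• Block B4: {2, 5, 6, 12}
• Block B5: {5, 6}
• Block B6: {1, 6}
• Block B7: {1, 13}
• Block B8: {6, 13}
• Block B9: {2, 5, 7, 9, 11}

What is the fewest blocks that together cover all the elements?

5

B1, B3, B4, B7, and B9 cover everything between them: the union {1, 2, 3, 4, 5, 6, 7, 8, 9, 10, 11, 12, 13} is all of U.
No 4 of the 9 blocks cover everything (all 126 combinations miss at least one element), so 5 is optimal.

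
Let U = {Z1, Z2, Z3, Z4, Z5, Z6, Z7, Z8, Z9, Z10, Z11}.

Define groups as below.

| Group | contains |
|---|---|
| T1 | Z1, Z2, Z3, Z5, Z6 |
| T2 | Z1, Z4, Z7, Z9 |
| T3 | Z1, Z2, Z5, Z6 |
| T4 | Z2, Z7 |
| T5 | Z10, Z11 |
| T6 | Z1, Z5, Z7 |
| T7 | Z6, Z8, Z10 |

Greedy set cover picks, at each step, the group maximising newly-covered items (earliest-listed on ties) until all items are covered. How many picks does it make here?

Greedy: pick T1 (covers 5 new) → pick T2 (covers 3 new) → pick T5 (covers 2 new) → pick T7 (covers 1 new). Total picks: 4.

4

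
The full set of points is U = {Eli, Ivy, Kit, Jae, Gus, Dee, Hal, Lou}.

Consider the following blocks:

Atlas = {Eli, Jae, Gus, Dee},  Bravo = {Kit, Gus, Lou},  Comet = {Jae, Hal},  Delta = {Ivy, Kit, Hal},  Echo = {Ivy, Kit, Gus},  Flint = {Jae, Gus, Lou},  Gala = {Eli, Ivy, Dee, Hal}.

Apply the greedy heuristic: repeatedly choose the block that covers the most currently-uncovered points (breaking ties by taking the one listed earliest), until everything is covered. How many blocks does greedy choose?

Greedy: pick Atlas (covers 4 new) → pick Delta (covers 3 new) → pick Bravo (covers 1 new). Total picks: 3.

3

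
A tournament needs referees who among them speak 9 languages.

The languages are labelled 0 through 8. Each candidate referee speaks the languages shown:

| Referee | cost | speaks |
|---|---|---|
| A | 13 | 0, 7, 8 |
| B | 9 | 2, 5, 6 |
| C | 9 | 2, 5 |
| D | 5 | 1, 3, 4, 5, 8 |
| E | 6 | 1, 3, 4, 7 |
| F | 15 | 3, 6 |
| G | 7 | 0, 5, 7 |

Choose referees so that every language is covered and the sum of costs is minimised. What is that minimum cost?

21

B, D, G together cover every language (B ∪ D ∪ G = {0, 1, 2, 3, 4, 5, 6, 7, 8}); total cost 9 + 5 + 7 = 21.
No covering selection has total cost below 21.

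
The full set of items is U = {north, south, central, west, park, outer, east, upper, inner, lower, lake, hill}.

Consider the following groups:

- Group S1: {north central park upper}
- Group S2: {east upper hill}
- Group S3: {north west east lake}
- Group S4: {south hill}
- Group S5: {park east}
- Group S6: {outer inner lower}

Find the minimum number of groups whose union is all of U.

4

S1, S3, S4, and S6 cover everything between them: the union {north, south, central, west, park, outer, east, upper, inner, lower, lake, hill} is all of U.
Only S4 contains south, so S4 is forced; the remaining 10 items need at least 3 more groups (each remaining group adds at most 4) — so at least 4 groups are needed, and 4 is optimal.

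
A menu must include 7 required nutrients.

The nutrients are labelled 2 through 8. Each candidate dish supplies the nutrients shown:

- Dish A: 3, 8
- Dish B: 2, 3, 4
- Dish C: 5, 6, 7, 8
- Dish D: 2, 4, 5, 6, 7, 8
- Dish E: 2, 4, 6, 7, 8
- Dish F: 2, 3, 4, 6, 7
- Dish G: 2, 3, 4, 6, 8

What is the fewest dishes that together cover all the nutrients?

2

Take {C, F}. Their union is {2, 3, 4, 5, 6, 7, 8}, which is all 7 nutrients.
No single dish has all 7 nutrients (the largest, D, has 6), so 2 is optimal.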